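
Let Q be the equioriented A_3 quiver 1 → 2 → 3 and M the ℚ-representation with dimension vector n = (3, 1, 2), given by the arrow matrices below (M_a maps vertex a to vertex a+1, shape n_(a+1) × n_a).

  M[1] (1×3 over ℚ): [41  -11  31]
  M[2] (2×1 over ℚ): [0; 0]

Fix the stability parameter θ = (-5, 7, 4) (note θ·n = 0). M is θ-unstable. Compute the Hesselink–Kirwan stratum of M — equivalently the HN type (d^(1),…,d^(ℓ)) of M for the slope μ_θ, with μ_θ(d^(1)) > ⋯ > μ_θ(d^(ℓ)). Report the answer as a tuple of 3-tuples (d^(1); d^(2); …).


Via rank(M_{q-1}∘⋯∘M_p): M ≅ I[1,1]^2, I[1,2], I[3,3]^2.
μ_θ-semistable layers: μ^(1)=7; μ^(2)=4; μ^(3)=-5

((0, 1, 0); (0, 0, 2); (3, 0, 0))


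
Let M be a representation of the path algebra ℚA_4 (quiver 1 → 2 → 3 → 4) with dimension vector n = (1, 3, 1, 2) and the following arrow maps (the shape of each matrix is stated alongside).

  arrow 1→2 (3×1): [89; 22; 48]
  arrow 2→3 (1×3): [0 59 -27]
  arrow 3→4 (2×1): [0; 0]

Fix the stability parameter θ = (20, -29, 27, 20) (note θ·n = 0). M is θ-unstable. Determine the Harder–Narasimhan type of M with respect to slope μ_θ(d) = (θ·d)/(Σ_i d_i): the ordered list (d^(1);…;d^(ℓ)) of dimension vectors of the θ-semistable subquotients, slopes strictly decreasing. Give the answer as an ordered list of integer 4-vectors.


Interval decomposition of M: I[1,3], I[2,2]^2, I[4,4]^2.
HN type (ℓ=4): μ^(1)=27; μ^(2)=20; μ^(3)=-9/2; μ^(4)=-29

((0, 0, 1, 0); (0, 0, 0, 2); (1, 1, 0, 0); (0, 2, 0, 0))


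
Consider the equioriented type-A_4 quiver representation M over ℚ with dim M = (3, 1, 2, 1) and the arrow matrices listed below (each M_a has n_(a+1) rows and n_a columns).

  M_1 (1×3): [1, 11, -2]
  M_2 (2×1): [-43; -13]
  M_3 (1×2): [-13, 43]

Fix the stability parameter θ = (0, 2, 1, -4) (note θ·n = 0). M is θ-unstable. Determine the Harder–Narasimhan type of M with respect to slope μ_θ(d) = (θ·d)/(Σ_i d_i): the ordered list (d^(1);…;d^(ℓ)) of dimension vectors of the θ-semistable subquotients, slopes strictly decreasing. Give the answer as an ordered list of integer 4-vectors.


Via rank(M_{q-1}∘⋯∘M_p): M ≅ I[1,1]^2, I[1,3], I[3,4].
μ_θ-semistable layers: μ^(1)=3/2; μ^(2)=0; μ^(3)=-3/2

((0, 1, 1, 0); (3, 0, 0, 0); (0, 0, 1, 1))


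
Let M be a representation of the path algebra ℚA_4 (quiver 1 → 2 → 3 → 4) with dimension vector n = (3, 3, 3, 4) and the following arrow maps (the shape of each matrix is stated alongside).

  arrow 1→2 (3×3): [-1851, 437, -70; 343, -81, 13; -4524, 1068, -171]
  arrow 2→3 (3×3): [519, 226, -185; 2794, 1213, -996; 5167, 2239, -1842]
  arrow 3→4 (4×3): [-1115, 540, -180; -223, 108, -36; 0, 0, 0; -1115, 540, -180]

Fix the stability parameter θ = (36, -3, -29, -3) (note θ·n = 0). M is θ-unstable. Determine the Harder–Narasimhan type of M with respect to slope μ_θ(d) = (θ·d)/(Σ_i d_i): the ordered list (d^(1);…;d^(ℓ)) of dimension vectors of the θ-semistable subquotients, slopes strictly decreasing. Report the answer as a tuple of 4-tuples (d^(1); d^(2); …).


Barcode: M ≅ I[1,1], I[1,3], I[1,4], I[2,3], I[4,4]^3. HN layers by μ_θ (5 steps, strictly decreasing):
  μ^(1)=36; μ^(2)=4/3; μ^(3)=1/4; μ^(4)=-3; μ^(5)=-16

((1, 0, 0, 0); (1, 1, 1, 0); (1, 1, 1, 1); (0, 0, 0, 3); (0, 1, 1, 0))


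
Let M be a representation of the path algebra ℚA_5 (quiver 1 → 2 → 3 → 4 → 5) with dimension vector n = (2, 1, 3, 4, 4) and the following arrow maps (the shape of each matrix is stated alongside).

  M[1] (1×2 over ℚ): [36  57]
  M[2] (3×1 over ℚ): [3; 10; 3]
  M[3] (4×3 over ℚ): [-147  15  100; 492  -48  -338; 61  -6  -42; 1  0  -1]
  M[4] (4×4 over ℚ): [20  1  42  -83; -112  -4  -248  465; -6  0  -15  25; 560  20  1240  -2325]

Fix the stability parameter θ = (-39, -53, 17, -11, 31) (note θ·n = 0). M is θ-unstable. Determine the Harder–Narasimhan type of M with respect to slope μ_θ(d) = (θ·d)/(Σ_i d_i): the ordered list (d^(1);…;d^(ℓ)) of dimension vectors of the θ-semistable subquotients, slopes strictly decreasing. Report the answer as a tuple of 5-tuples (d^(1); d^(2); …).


Interval decomposition of M: I[1,1], I[1,5], I[3,4], I[3,5], I[4,5], I[5,5].
HN type (ℓ=5): μ^(1)=31; μ^(2)=3; μ^(3)=-11; μ^(4)=-39; μ^(5)=-46

((0, 0, 0, 0, 4); (0, 0, 3, 3, 0); (0, 0, 0, 1, 0); (1, 0, 0, 0, 0); (1, 1, 0, 0, 0))


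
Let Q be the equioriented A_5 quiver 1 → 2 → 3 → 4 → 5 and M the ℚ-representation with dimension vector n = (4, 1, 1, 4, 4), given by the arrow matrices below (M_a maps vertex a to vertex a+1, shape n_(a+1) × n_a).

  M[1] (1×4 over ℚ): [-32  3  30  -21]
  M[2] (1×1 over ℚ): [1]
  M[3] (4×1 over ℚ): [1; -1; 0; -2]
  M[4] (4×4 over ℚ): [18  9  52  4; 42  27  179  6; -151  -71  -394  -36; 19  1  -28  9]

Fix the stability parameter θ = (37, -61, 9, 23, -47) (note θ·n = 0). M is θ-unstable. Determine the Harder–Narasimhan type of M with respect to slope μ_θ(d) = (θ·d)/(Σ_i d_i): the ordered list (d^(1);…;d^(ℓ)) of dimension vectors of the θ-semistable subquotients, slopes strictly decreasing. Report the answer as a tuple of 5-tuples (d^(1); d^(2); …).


Via rank(M_{q-1}∘⋯∘M_p): M ≅ I[1,1]^3, I[1,5], I[4,5]^3.
μ_θ-semistable layers: μ^(1)=37; μ^(2)=-5; μ^(3)=-12

((3, 0, 0, 0, 0); (0, 0, 1, 1, 1); (1, 1, 0, 3, 3))


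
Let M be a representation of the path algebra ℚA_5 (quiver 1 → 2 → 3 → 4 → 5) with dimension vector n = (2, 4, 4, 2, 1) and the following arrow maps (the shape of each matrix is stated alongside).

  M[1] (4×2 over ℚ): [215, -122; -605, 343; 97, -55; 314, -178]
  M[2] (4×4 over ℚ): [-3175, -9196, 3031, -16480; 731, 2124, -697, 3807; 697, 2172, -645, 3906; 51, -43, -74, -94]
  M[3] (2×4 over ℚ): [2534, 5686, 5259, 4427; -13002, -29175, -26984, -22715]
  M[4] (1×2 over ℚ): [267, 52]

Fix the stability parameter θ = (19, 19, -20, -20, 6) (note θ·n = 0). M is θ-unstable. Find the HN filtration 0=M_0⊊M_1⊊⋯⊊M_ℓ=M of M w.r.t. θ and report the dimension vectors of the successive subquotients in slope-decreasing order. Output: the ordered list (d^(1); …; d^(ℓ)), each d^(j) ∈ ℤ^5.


Via rank(M_{q-1}∘⋯∘M_p): M ≅ I[1,2], I[1,3], I[2,4], I[2,5], I[3,3].
μ_θ-semistable layers: μ^(1)=19; μ^(2)=6; μ^(3)=-7; μ^(4)=-20

((1, 1, 0, 0, 0); (1, 1, 1, 0, 1); (0, 2, 2, 2, 0); (0, 0, 1, 0, 0))


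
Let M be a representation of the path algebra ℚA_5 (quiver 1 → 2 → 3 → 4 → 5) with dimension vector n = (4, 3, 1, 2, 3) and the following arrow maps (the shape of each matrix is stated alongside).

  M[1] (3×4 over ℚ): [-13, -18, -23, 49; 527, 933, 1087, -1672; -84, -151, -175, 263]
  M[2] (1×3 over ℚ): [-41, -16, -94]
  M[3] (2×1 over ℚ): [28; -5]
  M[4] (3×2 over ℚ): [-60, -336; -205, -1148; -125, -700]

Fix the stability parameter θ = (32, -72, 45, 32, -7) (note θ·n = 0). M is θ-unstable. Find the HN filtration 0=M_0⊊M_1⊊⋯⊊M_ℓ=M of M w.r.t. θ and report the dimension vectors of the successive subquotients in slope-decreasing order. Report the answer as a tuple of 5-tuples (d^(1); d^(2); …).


Via rank(M_{q-1}∘⋯∘M_p): M ≅ I[1,1], I[1,2]^2, I[1,4], I[4,5], I[5,5]^2.
μ_θ-semistable layers: μ^(1)=77/2; μ^(2)=32; μ^(3)=25/2; μ^(4)=-7; μ^(5)=-20

((0, 0, 1, 1, 0); (1, 0, 0, 0, 0); (0, 0, 0, 1, 1); (0, 0, 0, 0, 2); (3, 3, 0, 0, 0))


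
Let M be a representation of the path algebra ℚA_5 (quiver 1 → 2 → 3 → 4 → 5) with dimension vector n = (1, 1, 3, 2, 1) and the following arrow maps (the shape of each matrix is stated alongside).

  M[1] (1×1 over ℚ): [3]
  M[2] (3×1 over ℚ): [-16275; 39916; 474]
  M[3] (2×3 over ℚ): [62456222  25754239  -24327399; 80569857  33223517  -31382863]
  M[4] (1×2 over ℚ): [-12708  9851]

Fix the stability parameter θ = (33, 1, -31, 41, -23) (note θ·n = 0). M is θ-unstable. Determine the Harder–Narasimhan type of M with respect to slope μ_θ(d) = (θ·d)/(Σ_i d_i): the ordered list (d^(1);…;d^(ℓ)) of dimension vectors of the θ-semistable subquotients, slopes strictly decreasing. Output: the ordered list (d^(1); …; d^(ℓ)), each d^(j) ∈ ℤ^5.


Barcode: M ≅ I[1,5], I[3,3], I[3,4]. HN layers by μ_θ (4 steps, strictly decreasing):
  μ^(1)=41; μ^(2)=9; μ^(3)=1; μ^(4)=-31

((0, 0, 0, 1, 0); (0, 0, 0, 1, 1); (1, 1, 1, 0, 0); (0, 0, 2, 0, 0))


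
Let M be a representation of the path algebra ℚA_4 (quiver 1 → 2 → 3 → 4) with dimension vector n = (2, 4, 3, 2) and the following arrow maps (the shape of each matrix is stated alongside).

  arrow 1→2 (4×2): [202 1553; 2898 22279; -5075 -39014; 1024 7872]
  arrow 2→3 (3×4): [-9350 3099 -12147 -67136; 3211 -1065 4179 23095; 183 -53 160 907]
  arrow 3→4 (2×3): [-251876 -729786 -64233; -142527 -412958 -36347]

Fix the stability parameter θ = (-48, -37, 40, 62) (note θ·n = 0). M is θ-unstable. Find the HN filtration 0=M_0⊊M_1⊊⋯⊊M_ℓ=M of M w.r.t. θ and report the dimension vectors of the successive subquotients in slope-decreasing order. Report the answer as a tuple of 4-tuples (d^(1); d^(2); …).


Interval decomposition of M: I[1,4]^2, I[2,2], I[2,3].
HN type (ℓ=4): μ^(1)=62; μ^(2)=40; μ^(3)=-37; μ^(4)=-48

((0, 0, 0, 2); (0, 0, 3, 0); (0, 4, 0, 0); (2, 0, 0, 0))


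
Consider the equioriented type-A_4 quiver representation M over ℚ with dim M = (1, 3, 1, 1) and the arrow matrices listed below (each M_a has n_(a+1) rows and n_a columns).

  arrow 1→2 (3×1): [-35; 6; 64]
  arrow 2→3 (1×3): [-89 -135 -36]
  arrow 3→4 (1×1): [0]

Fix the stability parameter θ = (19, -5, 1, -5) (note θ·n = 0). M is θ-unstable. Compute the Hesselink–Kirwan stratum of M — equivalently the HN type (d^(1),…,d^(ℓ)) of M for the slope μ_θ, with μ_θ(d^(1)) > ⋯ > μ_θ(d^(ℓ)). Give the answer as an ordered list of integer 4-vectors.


Interval decomposition of M: I[1,3], I[2,2]^2, I[4,4].
HN type (ℓ=2): μ^(1)=5; μ^(2)=-5

((1, 1, 1, 0); (0, 2, 0, 1))


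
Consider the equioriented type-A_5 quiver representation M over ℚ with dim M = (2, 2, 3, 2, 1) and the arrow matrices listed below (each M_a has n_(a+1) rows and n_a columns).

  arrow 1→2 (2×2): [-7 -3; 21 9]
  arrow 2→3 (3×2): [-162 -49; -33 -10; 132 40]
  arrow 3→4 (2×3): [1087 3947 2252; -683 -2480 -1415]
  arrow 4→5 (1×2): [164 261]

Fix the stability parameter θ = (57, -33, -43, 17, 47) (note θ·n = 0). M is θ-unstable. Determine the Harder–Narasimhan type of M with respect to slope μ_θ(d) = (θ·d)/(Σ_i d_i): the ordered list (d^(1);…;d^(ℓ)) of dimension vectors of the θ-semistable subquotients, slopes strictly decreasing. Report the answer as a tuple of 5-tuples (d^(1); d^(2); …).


Barcode: M ≅ I[1,1], I[1,5], I[2,4], I[3,3]. HN layers by μ_θ (6 steps, strictly decreasing):
  μ^(1)=57; μ^(2)=47; μ^(3)=17; μ^(4)=-19/3; μ^(5)=-38; μ^(6)=-43

((1, 0, 0, 0, 0); (0, 0, 0, 0, 1); (0, 0, 0, 2, 0); (1, 1, 1, 0, 0); (0, 1, 1, 0, 0); (0, 0, 1, 0, 0))


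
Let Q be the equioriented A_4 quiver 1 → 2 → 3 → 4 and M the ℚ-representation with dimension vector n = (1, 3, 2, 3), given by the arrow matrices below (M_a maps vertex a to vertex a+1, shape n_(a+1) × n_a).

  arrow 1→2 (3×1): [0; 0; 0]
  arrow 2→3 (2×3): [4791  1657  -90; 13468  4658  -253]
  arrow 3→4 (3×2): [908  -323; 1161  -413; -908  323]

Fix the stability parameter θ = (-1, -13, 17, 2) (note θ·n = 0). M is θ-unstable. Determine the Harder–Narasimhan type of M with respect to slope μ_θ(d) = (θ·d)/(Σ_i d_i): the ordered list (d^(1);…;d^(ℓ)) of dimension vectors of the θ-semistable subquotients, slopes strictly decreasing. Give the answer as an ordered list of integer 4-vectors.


Interval decomposition of M: I[1,1], I[2,2], I[2,4]^2, I[4,4].
HN type (ℓ=4): μ^(1)=19/2; μ^(2)=2; μ^(3)=-1; μ^(4)=-13

((0, 0, 2, 2); (0, 0, 0, 1); (1, 0, 0, 0); (0, 3, 0, 0))


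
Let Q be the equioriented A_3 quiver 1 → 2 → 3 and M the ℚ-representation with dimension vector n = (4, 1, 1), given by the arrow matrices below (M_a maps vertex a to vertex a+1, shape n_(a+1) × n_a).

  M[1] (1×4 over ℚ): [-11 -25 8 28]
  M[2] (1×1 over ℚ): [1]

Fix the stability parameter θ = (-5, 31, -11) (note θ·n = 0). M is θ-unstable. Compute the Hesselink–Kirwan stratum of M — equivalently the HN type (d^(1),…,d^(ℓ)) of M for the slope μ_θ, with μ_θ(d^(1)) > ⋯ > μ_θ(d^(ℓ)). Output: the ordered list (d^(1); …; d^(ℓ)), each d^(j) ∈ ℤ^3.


Interval decomposition of M: I[1,1]^3, I[1,3].
HN type (ℓ=2): μ^(1)=10; μ^(2)=-5

((0, 1, 1); (4, 0, 0))


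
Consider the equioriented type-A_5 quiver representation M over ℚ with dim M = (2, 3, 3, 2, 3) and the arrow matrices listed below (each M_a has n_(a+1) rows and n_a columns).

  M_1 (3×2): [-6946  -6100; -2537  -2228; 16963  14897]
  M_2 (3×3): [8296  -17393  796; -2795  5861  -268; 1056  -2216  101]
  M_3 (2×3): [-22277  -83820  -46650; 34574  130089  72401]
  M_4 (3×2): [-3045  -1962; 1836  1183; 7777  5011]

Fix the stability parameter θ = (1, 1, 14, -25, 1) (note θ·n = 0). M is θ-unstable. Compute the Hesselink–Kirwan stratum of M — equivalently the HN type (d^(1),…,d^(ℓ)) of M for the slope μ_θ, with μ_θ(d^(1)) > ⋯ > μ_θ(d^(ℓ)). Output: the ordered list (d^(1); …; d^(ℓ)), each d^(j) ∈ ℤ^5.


Barcode: M ≅ I[1,5]^2, I[2,3], I[5,5]. HN layers by μ_θ (3 steps, strictly decreasing):
  μ^(1)=14; μ^(2)=1; μ^(3)=-9/4

((0, 0, 1, 0, 0); (0, 1, 0, 0, 3); (2, 2, 2, 2, 0))


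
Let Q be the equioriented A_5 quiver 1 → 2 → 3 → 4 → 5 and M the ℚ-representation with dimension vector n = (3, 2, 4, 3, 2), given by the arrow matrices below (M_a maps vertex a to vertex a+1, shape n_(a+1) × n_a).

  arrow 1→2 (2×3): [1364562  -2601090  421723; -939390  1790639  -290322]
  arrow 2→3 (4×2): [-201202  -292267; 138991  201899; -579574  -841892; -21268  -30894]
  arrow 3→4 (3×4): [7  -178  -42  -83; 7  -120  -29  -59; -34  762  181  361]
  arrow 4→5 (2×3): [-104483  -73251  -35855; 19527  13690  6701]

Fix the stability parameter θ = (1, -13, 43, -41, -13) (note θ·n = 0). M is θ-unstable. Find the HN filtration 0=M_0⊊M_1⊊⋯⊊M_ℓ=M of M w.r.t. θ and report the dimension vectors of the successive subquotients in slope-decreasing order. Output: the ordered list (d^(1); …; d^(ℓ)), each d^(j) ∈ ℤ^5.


Via rank(M_{q-1}∘⋯∘M_p): M ≅ I[1,1], I[1,3], I[1,5], I[3,4], I[3,5].
μ_θ-semistable layers: μ^(1)=43; μ^(2)=1; μ^(3)=-11/3; μ^(4)=-6

((0, 0, 1, 0, 0); (1, 0, 1, 1, 0); (0, 0, 2, 2, 2); (2, 2, 0, 0, 0))


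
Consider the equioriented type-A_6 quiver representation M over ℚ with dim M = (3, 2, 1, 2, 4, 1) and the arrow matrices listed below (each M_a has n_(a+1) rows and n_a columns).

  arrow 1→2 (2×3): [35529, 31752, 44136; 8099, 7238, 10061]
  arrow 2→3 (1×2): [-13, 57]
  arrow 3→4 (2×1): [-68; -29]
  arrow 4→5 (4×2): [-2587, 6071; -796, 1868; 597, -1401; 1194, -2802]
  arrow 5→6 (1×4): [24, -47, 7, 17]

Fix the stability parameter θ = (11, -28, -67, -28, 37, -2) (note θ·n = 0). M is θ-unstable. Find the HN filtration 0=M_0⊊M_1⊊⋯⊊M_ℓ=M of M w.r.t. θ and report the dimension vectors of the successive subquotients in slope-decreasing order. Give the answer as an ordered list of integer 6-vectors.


Barcode: M ≅ I[1,1], I[1,2], I[1,6], I[4,4], I[5,5]^3. HN layers by μ_θ (5 steps, strictly decreasing):
  μ^(1)=37; μ^(2)=35/2; μ^(3)=11; μ^(4)=-17/2; μ^(5)=-28

((0, 0, 0, 0, 3, 0); (0, 0, 0, 0, 1, 1); (1, 0, 0, 0, 0, 0); (1, 1, 0, 0, 0, 0); (1, 1, 1, 2, 0, 0))


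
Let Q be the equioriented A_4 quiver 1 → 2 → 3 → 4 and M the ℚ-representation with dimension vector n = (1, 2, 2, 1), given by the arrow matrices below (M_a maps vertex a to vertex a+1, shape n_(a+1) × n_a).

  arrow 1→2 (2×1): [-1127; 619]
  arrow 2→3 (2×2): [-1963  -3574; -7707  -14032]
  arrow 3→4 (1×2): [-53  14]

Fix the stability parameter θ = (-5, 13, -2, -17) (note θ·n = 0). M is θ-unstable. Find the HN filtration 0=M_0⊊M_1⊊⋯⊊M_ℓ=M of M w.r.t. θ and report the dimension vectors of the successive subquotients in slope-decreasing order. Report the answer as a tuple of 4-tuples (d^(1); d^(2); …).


Barcode: M ≅ I[1,4], I[2,3]. HN layers by μ_θ (3 steps, strictly decreasing):
  μ^(1)=11/2; μ^(2)=-2; μ^(3)=-5

((0, 1, 1, 0); (0, 1, 1, 1); (1, 0, 0, 0))


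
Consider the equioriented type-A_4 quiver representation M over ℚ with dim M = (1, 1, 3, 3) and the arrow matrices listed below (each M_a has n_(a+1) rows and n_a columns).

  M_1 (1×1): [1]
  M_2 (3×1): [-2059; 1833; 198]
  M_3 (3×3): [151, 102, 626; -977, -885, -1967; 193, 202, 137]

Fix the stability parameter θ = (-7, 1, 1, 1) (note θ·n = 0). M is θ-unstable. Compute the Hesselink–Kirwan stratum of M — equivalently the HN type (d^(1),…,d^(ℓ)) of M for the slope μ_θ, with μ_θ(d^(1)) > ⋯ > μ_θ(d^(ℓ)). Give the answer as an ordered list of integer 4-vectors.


Barcode: M ≅ I[1,4], I[3,4]^2. HN layers by μ_θ (2 steps, strictly decreasing):
  μ^(1)=1; μ^(2)=-7

((0, 1, 3, 3); (1, 0, 0, 0))


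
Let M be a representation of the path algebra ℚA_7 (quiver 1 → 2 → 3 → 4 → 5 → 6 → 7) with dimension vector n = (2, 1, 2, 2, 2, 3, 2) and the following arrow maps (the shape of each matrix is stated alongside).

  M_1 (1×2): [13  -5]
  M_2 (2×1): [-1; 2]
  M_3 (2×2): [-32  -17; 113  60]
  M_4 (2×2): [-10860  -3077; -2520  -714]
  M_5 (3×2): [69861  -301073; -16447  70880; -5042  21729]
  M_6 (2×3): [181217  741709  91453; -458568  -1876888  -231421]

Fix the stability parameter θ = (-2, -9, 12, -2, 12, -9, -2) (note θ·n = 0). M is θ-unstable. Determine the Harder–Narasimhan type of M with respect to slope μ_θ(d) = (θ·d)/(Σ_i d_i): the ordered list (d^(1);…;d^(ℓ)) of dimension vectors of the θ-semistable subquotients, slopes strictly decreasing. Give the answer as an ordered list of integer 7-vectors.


Barcode: M ≅ I[1,1], I[1,6], I[3,4], I[5,7], I[6,7]. HN layers by μ_θ (6 steps, strictly decreasing):
  μ^(1)=5; μ^(2)=13/4; μ^(3)=1/3; μ^(4)=-2; μ^(5)=-11/2; μ^(6)=-9

((0, 0, 1, 1, 0, 0, 0); (0, 0, 1, 1, 1, 1, 0); (0, 0, 0, 0, 1, 1, 1); (1, 0, 0, 0, 0, 0, 1); (1, 1, 0, 0, 0, 0, 0); (0, 0, 0, 0, 0, 1, 0))


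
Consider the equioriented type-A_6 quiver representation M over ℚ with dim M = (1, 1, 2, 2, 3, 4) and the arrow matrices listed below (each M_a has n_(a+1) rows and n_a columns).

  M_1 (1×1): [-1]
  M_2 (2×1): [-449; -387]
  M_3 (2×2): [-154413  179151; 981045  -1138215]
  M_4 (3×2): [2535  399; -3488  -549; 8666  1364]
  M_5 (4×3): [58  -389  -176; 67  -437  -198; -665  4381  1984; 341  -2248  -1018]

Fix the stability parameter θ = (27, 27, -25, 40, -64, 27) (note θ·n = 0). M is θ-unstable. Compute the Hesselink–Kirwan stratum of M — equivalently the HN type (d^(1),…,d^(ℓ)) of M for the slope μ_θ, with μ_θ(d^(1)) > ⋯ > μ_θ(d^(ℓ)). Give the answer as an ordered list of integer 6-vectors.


Via rank(M_{q-1}∘⋯∘M_p): M ≅ I[1,3], I[3,6], I[4,6], I[5,6], I[6,6].
μ_θ-semistable layers: μ^(1)=27; μ^(2)=29/3; μ^(3)=-12; μ^(4)=-25; μ^(5)=-64

((0, 0, 0, 0, 0, 4); (1, 1, 1, 0, 0, 0); (0, 0, 0, 2, 2, 0); (0, 0, 1, 0, 0, 0); (0, 0, 0, 0, 1, 0))


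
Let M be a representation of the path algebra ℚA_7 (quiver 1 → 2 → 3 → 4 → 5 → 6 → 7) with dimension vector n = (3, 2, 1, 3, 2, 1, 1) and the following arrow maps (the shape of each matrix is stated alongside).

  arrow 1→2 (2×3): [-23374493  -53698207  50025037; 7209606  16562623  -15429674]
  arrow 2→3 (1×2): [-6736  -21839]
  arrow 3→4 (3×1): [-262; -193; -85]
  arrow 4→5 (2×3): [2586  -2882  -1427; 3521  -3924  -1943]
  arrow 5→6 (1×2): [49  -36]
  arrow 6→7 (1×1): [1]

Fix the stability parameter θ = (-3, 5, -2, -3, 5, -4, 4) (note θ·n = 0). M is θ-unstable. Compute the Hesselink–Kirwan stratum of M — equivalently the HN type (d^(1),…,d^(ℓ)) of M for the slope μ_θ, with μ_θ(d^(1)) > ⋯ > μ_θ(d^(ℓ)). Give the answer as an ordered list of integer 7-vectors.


Interval decomposition of M: I[1,1], I[1,2], I[1,7], I[4,4], I[4,5].
HN type (ℓ=5): μ^(1)=5; μ^(2)=4; μ^(3)=1/2; μ^(4)=0; μ^(5)=-3

((0, 1, 0, 0, 1, 0, 0); (0, 0, 0, 0, 0, 0, 1); (0, 0, 0, 0, 1, 1, 0); (0, 1, 1, 1, 0, 0, 0); (3, 0, 0, 2, 0, 0, 0))


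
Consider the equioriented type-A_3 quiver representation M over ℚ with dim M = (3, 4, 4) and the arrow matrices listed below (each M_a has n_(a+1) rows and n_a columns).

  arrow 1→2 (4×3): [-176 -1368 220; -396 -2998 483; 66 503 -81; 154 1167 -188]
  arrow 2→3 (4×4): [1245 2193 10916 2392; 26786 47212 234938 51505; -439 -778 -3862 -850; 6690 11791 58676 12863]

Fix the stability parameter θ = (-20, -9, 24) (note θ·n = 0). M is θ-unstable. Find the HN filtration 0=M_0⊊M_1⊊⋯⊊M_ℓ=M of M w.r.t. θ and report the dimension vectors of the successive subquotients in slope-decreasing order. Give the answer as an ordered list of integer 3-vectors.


Via rank(M_{q-1}∘⋯∘M_p): M ≅ I[1,1], I[1,3]^2, I[2,2], I[2,3], I[3,3].
μ_θ-semistable layers: μ^(1)=24; μ^(2)=-9; μ^(3)=-20

((0, 0, 4); (0, 4, 0); (3, 0, 0))


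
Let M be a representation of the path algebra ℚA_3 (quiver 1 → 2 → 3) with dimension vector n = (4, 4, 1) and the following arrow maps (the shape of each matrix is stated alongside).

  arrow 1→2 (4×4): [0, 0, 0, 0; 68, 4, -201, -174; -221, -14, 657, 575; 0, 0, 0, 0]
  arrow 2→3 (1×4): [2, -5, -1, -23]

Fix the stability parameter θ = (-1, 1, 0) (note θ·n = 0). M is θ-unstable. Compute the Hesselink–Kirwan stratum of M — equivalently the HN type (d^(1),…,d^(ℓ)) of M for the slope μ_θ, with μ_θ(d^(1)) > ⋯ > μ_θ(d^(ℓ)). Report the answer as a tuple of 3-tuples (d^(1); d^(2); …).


Via rank(M_{q-1}∘⋯∘M_p): M ≅ I[1,1]^2, I[1,2], I[1,3], I[2,2]^2.
μ_θ-semistable layers: μ^(1)=1; μ^(2)=1/2; μ^(3)=-1

((0, 3, 0); (0, 1, 1); (4, 0, 0))


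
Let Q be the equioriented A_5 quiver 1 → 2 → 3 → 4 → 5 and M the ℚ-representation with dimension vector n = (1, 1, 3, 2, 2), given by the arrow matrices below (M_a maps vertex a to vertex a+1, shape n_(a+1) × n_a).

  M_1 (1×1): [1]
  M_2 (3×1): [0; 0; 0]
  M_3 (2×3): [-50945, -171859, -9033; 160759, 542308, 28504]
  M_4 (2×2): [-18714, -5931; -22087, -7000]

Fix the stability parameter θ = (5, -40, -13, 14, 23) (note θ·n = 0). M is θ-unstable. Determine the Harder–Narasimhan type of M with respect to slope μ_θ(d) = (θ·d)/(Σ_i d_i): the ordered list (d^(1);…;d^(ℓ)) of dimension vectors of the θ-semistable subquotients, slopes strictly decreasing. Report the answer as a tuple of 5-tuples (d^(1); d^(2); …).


Via rank(M_{q-1}∘⋯∘M_p): M ≅ I[1,2], I[3,3], I[3,5]^2.
μ_θ-semistable layers: μ^(1)=23; μ^(2)=14; μ^(3)=-13; μ^(4)=-35/2

((0, 0, 0, 0, 2); (0, 0, 0, 2, 0); (0, 0, 3, 0, 0); (1, 1, 0, 0, 0))


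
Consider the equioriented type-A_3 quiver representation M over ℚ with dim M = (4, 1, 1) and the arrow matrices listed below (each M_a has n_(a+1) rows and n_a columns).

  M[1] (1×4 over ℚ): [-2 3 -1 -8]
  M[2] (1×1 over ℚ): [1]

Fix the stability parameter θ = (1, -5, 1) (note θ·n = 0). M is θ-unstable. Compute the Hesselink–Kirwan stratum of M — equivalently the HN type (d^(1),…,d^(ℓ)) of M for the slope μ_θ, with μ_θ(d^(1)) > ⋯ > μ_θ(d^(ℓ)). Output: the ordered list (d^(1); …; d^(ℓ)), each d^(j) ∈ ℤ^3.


Barcode: M ≅ I[1,1]^3, I[1,3]. HN layers by μ_θ (2 steps, strictly decreasing):
  μ^(1)=1; μ^(2)=-2

((3, 0, 1); (1, 1, 0))


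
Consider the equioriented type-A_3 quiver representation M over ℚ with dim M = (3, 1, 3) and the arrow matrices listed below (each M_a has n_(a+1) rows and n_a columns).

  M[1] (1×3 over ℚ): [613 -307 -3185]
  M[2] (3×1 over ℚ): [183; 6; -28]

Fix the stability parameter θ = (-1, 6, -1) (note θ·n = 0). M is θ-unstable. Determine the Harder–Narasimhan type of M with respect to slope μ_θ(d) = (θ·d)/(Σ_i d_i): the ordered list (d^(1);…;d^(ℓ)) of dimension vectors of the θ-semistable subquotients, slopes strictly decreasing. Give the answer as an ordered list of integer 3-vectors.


Interval decomposition of M: I[1,1]^2, I[1,3], I[3,3]^2.
HN type (ℓ=2): μ^(1)=5/2; μ^(2)=-1

((0, 1, 1); (3, 0, 2))


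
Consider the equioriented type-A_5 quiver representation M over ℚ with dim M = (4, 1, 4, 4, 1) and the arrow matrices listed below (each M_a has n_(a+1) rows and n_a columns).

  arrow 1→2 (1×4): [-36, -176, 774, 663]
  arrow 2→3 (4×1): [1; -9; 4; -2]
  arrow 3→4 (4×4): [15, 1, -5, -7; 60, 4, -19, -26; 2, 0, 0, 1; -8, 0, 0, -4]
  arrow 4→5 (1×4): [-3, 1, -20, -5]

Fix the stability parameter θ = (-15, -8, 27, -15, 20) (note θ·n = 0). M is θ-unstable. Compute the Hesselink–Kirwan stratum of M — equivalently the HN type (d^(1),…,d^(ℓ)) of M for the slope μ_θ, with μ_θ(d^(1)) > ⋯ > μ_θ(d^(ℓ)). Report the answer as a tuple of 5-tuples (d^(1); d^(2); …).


Barcode: M ≅ I[1,1]^3, I[1,3], I[3,4]^2, I[3,5], I[4,4]. HN layers by μ_θ (5 steps, strictly decreasing):
  μ^(1)=27; μ^(2)=20; μ^(3)=6; μ^(4)=-8; μ^(5)=-15

((0, 0, 1, 0, 0); (0, 0, 0, 0, 1); (0, 0, 3, 3, 0); (0, 1, 0, 0, 0); (4, 0, 0, 1, 0))


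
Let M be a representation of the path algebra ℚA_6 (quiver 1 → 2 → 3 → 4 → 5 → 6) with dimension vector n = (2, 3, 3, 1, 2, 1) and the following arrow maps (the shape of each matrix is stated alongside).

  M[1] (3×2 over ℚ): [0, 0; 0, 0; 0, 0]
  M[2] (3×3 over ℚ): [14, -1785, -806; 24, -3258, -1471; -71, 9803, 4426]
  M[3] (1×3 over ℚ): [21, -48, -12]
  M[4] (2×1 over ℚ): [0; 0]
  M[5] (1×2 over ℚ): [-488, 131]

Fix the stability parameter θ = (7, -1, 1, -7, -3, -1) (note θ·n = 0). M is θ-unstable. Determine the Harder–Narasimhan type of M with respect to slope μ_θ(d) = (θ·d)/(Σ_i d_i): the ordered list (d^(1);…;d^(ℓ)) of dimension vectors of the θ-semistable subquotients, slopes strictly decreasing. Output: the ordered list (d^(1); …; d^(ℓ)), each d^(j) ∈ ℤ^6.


Barcode: M ≅ I[1,1]^2, I[2,3]^2, I[2,4], I[5,5], I[5,6]. HN layers by μ_θ (5 steps, strictly decreasing):
  μ^(1)=7; μ^(2)=1; μ^(3)=-1; μ^(4)=-7/3; μ^(5)=-3

((2, 0, 0, 0, 0, 0); (0, 0, 2, 0, 0, 0); (0, 2, 0, 0, 0, 1); (0, 1, 1, 1, 0, 0); (0, 0, 0, 0, 2, 0))


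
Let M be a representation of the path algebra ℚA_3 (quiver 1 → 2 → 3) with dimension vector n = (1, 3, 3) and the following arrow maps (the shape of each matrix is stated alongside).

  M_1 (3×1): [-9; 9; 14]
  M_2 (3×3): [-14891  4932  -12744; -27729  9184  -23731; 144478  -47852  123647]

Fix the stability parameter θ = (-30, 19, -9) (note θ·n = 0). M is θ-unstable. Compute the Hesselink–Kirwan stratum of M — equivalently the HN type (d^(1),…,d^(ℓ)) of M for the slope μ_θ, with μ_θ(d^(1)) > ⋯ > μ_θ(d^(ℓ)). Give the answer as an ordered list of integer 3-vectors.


Via rank(M_{q-1}∘⋯∘M_p): M ≅ I[1,3], I[2,2], I[2,3], I[3,3].
μ_θ-semistable layers: μ^(1)=19; μ^(2)=5; μ^(3)=-9; μ^(4)=-30

((0, 1, 0); (0, 2, 2); (0, 0, 1); (1, 0, 0))


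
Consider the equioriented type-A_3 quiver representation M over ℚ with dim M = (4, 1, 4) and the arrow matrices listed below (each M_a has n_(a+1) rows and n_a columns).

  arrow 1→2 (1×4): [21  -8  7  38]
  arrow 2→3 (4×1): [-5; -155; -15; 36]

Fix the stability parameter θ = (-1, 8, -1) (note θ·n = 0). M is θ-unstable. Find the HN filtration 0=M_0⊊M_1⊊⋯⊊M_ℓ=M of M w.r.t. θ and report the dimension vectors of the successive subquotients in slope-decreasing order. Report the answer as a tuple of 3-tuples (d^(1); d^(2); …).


Interval decomposition of M: I[1,1]^3, I[1,3], I[3,3]^3.
HN type (ℓ=2): μ^(1)=7/2; μ^(2)=-1

((0, 1, 1); (4, 0, 3))


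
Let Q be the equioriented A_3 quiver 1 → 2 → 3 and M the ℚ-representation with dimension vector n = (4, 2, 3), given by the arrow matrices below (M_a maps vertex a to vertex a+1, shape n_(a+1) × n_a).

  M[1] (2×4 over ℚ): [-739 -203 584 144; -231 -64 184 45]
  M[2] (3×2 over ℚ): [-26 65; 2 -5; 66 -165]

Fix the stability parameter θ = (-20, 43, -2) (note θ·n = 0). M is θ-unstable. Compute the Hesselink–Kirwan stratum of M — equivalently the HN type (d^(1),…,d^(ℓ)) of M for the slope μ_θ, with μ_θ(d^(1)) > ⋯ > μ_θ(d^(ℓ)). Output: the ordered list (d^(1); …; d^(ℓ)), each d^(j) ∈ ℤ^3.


Interval decomposition of M: I[1,1]^2, I[1,2], I[1,3], I[3,3]^2.
HN type (ℓ=4): μ^(1)=43; μ^(2)=41/2; μ^(3)=-2; μ^(4)=-20

((0, 1, 0); (0, 1, 1); (0, 0, 2); (4, 0, 0))


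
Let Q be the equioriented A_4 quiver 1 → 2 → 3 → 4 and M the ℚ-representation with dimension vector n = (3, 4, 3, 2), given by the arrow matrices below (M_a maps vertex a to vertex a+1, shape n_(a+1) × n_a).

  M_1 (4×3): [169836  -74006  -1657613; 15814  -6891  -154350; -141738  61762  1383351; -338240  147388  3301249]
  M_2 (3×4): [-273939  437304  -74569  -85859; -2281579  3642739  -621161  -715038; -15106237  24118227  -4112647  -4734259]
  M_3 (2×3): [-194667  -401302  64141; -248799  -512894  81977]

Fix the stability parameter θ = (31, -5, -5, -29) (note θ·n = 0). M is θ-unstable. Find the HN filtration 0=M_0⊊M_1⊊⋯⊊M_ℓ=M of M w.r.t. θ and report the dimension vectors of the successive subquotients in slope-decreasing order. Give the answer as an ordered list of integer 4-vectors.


Interval decomposition of M: I[1,3]^2, I[1,4], I[2,2], I[4,4].
HN type (ℓ=4): μ^(1)=7; μ^(2)=-2; μ^(3)=-5; μ^(4)=-29

((2, 2, 2, 0); (1, 1, 1, 1); (0, 1, 0, 0); (0, 0, 0, 1))


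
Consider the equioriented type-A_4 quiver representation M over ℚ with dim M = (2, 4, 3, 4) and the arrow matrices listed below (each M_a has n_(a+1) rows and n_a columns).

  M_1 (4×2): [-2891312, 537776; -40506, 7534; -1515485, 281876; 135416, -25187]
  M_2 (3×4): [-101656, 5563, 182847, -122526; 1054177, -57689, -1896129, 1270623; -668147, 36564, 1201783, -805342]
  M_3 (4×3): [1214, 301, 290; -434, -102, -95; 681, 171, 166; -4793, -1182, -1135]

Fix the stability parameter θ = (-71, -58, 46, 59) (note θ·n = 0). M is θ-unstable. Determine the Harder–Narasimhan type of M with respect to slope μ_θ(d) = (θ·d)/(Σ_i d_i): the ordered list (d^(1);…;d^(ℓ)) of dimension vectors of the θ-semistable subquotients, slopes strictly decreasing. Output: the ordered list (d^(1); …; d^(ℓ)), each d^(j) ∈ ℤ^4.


Barcode: M ≅ I[1,4]^2, I[2,2], I[2,4], I[4,4]. HN layers by μ_θ (4 steps, strictly decreasing):
  μ^(1)=59; μ^(2)=46; μ^(3)=-58; μ^(4)=-71

((0, 0, 0, 4); (0, 0, 3, 0); (0, 4, 0, 0); (2, 0, 0, 0))


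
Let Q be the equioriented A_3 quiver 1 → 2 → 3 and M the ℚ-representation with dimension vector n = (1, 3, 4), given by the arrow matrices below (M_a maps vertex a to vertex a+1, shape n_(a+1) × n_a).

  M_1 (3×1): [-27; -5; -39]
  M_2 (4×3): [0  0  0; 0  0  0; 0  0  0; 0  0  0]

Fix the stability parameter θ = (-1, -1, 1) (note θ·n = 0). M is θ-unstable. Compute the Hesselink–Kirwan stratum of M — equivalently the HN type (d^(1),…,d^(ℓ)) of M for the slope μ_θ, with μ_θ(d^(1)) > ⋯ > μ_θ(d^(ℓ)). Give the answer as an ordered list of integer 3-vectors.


Interval decomposition of M: I[1,2], I[2,2]^2, I[3,3]^4.
HN type (ℓ=2): μ^(1)=1; μ^(2)=-1

((0, 0, 4); (1, 3, 0))


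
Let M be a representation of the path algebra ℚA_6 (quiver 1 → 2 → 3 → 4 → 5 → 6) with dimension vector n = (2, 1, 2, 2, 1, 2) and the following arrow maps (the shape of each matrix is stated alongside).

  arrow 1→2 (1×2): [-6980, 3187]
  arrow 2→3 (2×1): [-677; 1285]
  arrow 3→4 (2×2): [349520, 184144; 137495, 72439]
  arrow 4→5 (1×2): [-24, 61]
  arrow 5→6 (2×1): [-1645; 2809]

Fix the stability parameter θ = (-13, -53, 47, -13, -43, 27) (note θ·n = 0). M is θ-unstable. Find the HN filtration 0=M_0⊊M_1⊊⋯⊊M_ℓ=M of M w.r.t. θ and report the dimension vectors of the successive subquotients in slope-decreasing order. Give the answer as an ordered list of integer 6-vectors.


Via rank(M_{q-1}∘⋯∘M_p): M ≅ I[1,1], I[1,3], I[3,6], I[4,4], I[6,6].
μ_θ-semistable layers: μ^(1)=47; μ^(2)=27; μ^(3)=-3; μ^(4)=-13; μ^(5)=-33

((0, 0, 1, 0, 0, 0); (0, 0, 0, 0, 0, 2); (0, 0, 1, 1, 1, 0); (1, 0, 0, 1, 0, 0); (1, 1, 0, 0, 0, 0))


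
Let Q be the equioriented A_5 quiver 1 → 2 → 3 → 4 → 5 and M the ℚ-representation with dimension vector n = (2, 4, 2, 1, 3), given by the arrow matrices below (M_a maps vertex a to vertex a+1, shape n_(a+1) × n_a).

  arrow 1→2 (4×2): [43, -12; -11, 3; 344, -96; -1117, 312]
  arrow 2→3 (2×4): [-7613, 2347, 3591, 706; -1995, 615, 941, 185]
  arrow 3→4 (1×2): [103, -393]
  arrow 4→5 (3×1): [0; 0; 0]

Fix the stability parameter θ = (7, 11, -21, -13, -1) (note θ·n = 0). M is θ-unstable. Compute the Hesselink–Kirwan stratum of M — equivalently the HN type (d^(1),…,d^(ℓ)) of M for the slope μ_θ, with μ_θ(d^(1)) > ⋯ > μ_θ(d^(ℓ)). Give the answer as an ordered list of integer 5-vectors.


Interval decomposition of M: I[1,3], I[1,4], I[2,2]^2, I[5,5]^3.
HN type (ℓ=3): μ^(1)=11; μ^(2)=-1; μ^(3)=-4

((0, 2, 0, 0, 0); (1, 1, 1, 0, 3); (1, 1, 1, 1, 0))


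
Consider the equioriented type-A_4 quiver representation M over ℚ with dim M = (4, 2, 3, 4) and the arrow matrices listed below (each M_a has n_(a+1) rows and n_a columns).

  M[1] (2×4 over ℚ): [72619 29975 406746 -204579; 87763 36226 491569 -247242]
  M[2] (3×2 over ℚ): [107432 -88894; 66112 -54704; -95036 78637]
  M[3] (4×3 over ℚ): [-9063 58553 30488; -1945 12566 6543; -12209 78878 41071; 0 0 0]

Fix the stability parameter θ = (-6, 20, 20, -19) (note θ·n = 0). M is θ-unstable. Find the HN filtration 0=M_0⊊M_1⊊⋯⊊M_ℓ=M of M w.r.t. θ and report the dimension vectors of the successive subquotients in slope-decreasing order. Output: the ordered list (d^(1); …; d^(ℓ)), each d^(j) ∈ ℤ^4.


Barcode: M ≅ I[1,1]^2, I[1,2], I[1,4], I[3,3], I[3,4], I[4,4]^2. HN layers by μ_θ (5 steps, strictly decreasing):
  μ^(1)=20; μ^(2)=7; μ^(3)=1/2; μ^(4)=-6; μ^(5)=-19

((0, 1, 1, 0); (0, 1, 1, 1); (0, 0, 1, 1); (4, 0, 0, 0); (0, 0, 0, 2))


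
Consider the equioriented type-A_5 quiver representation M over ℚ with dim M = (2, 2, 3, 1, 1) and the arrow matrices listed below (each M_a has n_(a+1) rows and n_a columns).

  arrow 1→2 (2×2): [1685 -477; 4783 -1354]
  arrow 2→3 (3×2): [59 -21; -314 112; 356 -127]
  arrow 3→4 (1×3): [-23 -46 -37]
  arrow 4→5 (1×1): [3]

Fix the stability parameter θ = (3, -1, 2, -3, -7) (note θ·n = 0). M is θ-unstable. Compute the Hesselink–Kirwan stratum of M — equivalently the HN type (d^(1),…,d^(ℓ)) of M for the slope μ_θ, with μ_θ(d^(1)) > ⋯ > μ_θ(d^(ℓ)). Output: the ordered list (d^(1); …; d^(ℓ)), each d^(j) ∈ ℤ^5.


Interval decomposition of M: I[1,3], I[1,5], I[3,3].
HN type (ℓ=3): μ^(1)=2; μ^(2)=1; μ^(3)=-6/5

((0, 0, 2, 0, 0); (1, 1, 0, 0, 0); (1, 1, 1, 1, 1))


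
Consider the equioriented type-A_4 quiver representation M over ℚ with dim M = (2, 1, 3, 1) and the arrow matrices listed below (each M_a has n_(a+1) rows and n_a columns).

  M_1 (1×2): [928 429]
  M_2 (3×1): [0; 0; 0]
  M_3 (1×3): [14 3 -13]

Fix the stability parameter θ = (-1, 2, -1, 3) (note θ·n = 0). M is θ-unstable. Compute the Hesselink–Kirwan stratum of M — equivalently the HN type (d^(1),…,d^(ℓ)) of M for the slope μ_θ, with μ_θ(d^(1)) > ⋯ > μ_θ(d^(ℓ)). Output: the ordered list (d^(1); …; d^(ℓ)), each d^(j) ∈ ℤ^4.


Barcode: M ≅ I[1,1], I[1,2], I[3,3]^2, I[3,4]. HN layers by μ_θ (3 steps, strictly decreasing):
  μ^(1)=3; μ^(2)=2; μ^(3)=-1

((0, 0, 0, 1); (0, 1, 0, 0); (2, 0, 3, 0))


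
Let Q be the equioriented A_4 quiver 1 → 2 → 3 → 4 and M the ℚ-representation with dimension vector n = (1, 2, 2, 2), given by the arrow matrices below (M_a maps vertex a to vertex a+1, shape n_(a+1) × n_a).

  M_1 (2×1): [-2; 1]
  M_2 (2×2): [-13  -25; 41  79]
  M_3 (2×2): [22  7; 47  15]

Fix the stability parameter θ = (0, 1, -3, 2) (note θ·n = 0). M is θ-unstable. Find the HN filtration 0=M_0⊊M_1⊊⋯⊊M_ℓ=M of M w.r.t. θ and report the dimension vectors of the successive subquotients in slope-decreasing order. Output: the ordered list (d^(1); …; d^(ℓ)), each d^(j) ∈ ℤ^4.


Via rank(M_{q-1}∘⋯∘M_p): M ≅ I[1,4], I[2,4].
μ_θ-semistable layers: μ^(1)=2; μ^(2)=-2/3; μ^(3)=-1

((0, 0, 0, 2); (1, 1, 1, 0); (0, 1, 1, 0))


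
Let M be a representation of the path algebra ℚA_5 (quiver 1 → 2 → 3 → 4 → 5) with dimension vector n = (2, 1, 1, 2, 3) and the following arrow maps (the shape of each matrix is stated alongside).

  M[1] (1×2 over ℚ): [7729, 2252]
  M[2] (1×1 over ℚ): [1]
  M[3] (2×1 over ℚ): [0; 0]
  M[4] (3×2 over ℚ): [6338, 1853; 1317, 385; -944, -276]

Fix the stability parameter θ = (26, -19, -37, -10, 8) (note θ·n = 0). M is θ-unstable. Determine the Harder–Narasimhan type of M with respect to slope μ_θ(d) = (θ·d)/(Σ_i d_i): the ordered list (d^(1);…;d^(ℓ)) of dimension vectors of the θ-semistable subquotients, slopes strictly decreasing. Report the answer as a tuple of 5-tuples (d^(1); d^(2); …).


Barcode: M ≅ I[1,1], I[1,3], I[4,5]^2, I[5,5]. HN layers by μ_θ (3 steps, strictly decreasing):
  μ^(1)=26; μ^(2)=8; μ^(3)=-10

((1, 0, 0, 0, 0); (0, 0, 0, 0, 3); (1, 1, 1, 2, 0))


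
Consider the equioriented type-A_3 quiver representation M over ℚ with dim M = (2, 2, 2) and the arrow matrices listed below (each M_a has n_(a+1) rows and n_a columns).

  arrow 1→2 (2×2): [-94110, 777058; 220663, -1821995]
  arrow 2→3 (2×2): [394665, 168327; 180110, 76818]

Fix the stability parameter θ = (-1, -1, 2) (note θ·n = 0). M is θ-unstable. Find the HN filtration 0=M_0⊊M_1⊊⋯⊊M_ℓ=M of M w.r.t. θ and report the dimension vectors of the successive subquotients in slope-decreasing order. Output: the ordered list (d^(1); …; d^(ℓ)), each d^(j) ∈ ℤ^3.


Barcode: M ≅ I[1,2], I[1,3], I[3,3]. HN layers by μ_θ (2 steps, strictly decreasing):
  μ^(1)=2; μ^(2)=-1

((0, 0, 2); (2, 2, 0))


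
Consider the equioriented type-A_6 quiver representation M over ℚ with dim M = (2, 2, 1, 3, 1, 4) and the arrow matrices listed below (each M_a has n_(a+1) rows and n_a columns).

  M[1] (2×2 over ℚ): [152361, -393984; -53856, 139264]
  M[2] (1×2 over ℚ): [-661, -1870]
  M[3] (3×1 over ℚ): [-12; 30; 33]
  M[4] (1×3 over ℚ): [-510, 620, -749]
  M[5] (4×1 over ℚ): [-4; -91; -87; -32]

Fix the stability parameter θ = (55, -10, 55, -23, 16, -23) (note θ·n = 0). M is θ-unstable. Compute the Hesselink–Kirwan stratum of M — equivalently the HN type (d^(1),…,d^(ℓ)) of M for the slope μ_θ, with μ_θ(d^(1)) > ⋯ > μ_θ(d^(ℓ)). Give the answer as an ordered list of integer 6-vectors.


Via rank(M_{q-1}∘⋯∘M_p): M ≅ I[1,1], I[1,6], I[2,2], I[4,4]^2, I[6,6]^3.
μ_θ-semistable layers: μ^(1)=55; μ^(2)=35/3; μ^(3)=-10; μ^(4)=-23

((1, 0, 0, 0, 0, 0); (1, 1, 1, 1, 1, 1); (0, 1, 0, 0, 0, 0); (0, 0, 0, 2, 0, 3))


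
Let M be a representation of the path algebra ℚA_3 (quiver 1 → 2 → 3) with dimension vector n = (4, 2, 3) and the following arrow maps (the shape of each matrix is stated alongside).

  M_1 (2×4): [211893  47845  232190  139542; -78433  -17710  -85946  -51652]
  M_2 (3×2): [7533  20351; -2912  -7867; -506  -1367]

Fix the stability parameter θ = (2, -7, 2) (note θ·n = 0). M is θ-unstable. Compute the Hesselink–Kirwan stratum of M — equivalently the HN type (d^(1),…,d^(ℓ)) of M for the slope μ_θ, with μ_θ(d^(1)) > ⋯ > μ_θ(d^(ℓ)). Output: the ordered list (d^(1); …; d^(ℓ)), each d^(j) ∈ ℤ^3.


Interval decomposition of M: I[1,1]^2, I[1,3]^2, I[3,3].
HN type (ℓ=2): μ^(1)=2; μ^(2)=-5/2

((2, 0, 3); (2, 2, 0))


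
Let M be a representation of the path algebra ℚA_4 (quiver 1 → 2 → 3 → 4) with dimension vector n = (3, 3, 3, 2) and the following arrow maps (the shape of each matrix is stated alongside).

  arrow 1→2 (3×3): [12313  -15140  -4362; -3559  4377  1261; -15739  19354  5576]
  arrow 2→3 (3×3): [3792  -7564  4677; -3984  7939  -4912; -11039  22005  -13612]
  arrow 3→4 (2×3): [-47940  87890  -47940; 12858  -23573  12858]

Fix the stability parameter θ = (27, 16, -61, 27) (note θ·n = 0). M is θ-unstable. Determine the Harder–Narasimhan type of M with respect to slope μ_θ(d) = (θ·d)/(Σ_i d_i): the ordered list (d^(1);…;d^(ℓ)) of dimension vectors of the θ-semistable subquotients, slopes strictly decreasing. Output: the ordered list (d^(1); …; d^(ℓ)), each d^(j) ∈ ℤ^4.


Via rank(M_{q-1}∘⋯∘M_p): M ≅ I[1,1], I[1,3], I[1,4], I[2,3], I[4,4].
μ_θ-semistable layers: μ^(1)=27; μ^(2)=-6; μ^(3)=-45/2

((1, 0, 0, 2); (2, 2, 2, 0); (0, 1, 1, 0))
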